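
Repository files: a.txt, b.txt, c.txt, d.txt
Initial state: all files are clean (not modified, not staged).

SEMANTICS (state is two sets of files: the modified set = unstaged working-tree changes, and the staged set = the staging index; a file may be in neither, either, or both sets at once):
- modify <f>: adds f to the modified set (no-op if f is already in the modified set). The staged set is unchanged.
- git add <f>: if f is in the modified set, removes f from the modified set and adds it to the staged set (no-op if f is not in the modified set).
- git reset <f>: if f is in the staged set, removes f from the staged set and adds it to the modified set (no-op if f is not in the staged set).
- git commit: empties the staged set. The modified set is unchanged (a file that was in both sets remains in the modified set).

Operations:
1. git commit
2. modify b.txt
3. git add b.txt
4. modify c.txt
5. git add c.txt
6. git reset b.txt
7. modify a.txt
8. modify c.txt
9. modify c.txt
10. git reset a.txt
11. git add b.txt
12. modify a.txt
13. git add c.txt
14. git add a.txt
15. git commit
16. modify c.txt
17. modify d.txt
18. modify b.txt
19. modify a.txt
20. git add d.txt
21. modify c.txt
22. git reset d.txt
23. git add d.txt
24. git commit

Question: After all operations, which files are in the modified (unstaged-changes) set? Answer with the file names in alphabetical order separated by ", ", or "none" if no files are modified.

After op 1 (git commit): modified={none} staged={none}
After op 2 (modify b.txt): modified={b.txt} staged={none}
After op 3 (git add b.txt): modified={none} staged={b.txt}
After op 4 (modify c.txt): modified={c.txt} staged={b.txt}
After op 5 (git add c.txt): modified={none} staged={b.txt, c.txt}
After op 6 (git reset b.txt): modified={b.txt} staged={c.txt}
After op 7 (modify a.txt): modified={a.txt, b.txt} staged={c.txt}
After op 8 (modify c.txt): modified={a.txt, b.txt, c.txt} staged={c.txt}
After op 9 (modify c.txt): modified={a.txt, b.txt, c.txt} staged={c.txt}
After op 10 (git reset a.txt): modified={a.txt, b.txt, c.txt} staged={c.txt}
After op 11 (git add b.txt): modified={a.txt, c.txt} staged={b.txt, c.txt}
After op 12 (modify a.txt): modified={a.txt, c.txt} staged={b.txt, c.txt}
After op 13 (git add c.txt): modified={a.txt} staged={b.txt, c.txt}
After op 14 (git add a.txt): modified={none} staged={a.txt, b.txt, c.txt}
After op 15 (git commit): modified={none} staged={none}
After op 16 (modify c.txt): modified={c.txt} staged={none}
After op 17 (modify d.txt): modified={c.txt, d.txt} staged={none}
After op 18 (modify b.txt): modified={b.txt, c.txt, d.txt} staged={none}
After op 19 (modify a.txt): modified={a.txt, b.txt, c.txt, d.txt} staged={none}
After op 20 (git add d.txt): modified={a.txt, b.txt, c.txt} staged={d.txt}
After op 21 (modify c.txt): modified={a.txt, b.txt, c.txt} staged={d.txt}
After op 22 (git reset d.txt): modified={a.txt, b.txt, c.txt, d.txt} staged={none}
After op 23 (git add d.txt): modified={a.txt, b.txt, c.txt} staged={d.txt}
After op 24 (git commit): modified={a.txt, b.txt, c.txt} staged={none}

Answer: a.txt, b.txt, c.txt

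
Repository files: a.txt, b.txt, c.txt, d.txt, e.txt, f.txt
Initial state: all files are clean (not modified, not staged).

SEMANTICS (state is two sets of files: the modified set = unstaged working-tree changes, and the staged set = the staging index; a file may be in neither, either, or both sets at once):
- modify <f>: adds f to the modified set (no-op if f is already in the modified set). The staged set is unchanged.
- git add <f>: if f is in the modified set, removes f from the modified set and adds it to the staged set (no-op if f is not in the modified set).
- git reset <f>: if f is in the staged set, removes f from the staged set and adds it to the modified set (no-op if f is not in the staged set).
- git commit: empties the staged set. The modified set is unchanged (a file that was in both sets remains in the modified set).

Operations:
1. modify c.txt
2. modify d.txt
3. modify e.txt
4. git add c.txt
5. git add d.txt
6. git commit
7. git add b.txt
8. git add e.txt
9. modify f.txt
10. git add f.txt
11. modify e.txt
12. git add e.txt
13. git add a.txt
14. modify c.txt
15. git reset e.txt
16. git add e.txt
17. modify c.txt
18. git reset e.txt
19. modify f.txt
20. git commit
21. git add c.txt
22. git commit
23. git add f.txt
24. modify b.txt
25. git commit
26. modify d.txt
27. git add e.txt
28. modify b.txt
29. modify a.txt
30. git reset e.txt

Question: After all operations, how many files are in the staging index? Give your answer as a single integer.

Answer: 0

Derivation:
After op 1 (modify c.txt): modified={c.txt} staged={none}
After op 2 (modify d.txt): modified={c.txt, d.txt} staged={none}
After op 3 (modify e.txt): modified={c.txt, d.txt, e.txt} staged={none}
After op 4 (git add c.txt): modified={d.txt, e.txt} staged={c.txt}
After op 5 (git add d.txt): modified={e.txt} staged={c.txt, d.txt}
After op 6 (git commit): modified={e.txt} staged={none}
After op 7 (git add b.txt): modified={e.txt} staged={none}
After op 8 (git add e.txt): modified={none} staged={e.txt}
After op 9 (modify f.txt): modified={f.txt} staged={e.txt}
After op 10 (git add f.txt): modified={none} staged={e.txt, f.txt}
After op 11 (modify e.txt): modified={e.txt} staged={e.txt, f.txt}
After op 12 (git add e.txt): modified={none} staged={e.txt, f.txt}
After op 13 (git add a.txt): modified={none} staged={e.txt, f.txt}
After op 14 (modify c.txt): modified={c.txt} staged={e.txt, f.txt}
After op 15 (git reset e.txt): modified={c.txt, e.txt} staged={f.txt}
After op 16 (git add e.txt): modified={c.txt} staged={e.txt, f.txt}
After op 17 (modify c.txt): modified={c.txt} staged={e.txt, f.txt}
After op 18 (git reset e.txt): modified={c.txt, e.txt} staged={f.txt}
After op 19 (modify f.txt): modified={c.txt, e.txt, f.txt} staged={f.txt}
After op 20 (git commit): modified={c.txt, e.txt, f.txt} staged={none}
After op 21 (git add c.txt): modified={e.txt, f.txt} staged={c.txt}
After op 22 (git commit): modified={e.txt, f.txt} staged={none}
After op 23 (git add f.txt): modified={e.txt} staged={f.txt}
After op 24 (modify b.txt): modified={b.txt, e.txt} staged={f.txt}
After op 25 (git commit): modified={b.txt, e.txt} staged={none}
After op 26 (modify d.txt): modified={b.txt, d.txt, e.txt} staged={none}
After op 27 (git add e.txt): modified={b.txt, d.txt} staged={e.txt}
After op 28 (modify b.txt): modified={b.txt, d.txt} staged={e.txt}
After op 29 (modify a.txt): modified={a.txt, b.txt, d.txt} staged={e.txt}
After op 30 (git reset e.txt): modified={a.txt, b.txt, d.txt, e.txt} staged={none}
Final staged set: {none} -> count=0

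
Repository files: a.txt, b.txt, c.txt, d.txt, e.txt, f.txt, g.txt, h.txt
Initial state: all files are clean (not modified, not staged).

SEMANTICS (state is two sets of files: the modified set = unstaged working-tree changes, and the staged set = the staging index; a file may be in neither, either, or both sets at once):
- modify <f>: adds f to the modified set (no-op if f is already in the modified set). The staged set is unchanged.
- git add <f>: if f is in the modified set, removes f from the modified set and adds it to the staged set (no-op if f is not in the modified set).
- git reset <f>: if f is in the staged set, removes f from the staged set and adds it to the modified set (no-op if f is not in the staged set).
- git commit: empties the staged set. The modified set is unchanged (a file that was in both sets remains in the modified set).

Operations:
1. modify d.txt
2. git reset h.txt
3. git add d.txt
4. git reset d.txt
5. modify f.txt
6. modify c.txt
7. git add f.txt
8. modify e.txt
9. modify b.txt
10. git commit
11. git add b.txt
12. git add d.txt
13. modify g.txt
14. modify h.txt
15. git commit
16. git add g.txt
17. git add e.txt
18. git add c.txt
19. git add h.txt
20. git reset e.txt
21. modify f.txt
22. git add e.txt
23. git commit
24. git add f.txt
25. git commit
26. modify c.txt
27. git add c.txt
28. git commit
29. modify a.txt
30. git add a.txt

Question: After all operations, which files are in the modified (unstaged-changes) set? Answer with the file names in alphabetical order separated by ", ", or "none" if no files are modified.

After op 1 (modify d.txt): modified={d.txt} staged={none}
After op 2 (git reset h.txt): modified={d.txt} staged={none}
After op 3 (git add d.txt): modified={none} staged={d.txt}
After op 4 (git reset d.txt): modified={d.txt} staged={none}
After op 5 (modify f.txt): modified={d.txt, f.txt} staged={none}
After op 6 (modify c.txt): modified={c.txt, d.txt, f.txt} staged={none}
After op 7 (git add f.txt): modified={c.txt, d.txt} staged={f.txt}
After op 8 (modify e.txt): modified={c.txt, d.txt, e.txt} staged={f.txt}
After op 9 (modify b.txt): modified={b.txt, c.txt, d.txt, e.txt} staged={f.txt}
After op 10 (git commit): modified={b.txt, c.txt, d.txt, e.txt} staged={none}
After op 11 (git add b.txt): modified={c.txt, d.txt, e.txt} staged={b.txt}
After op 12 (git add d.txt): modified={c.txt, e.txt} staged={b.txt, d.txt}
After op 13 (modify g.txt): modified={c.txt, e.txt, g.txt} staged={b.txt, d.txt}
After op 14 (modify h.txt): modified={c.txt, e.txt, g.txt, h.txt} staged={b.txt, d.txt}
After op 15 (git commit): modified={c.txt, e.txt, g.txt, h.txt} staged={none}
After op 16 (git add g.txt): modified={c.txt, e.txt, h.txt} staged={g.txt}
After op 17 (git add e.txt): modified={c.txt, h.txt} staged={e.txt, g.txt}
After op 18 (git add c.txt): modified={h.txt} staged={c.txt, e.txt, g.txt}
After op 19 (git add h.txt): modified={none} staged={c.txt, e.txt, g.txt, h.txt}
After op 20 (git reset e.txt): modified={e.txt} staged={c.txt, g.txt, h.txt}
After op 21 (modify f.txt): modified={e.txt, f.txt} staged={c.txt, g.txt, h.txt}
After op 22 (git add e.txt): modified={f.txt} staged={c.txt, e.txt, g.txt, h.txt}
After op 23 (git commit): modified={f.txt} staged={none}
After op 24 (git add f.txt): modified={none} staged={f.txt}
After op 25 (git commit): modified={none} staged={none}
After op 26 (modify c.txt): modified={c.txt} staged={none}
After op 27 (git add c.txt): modified={none} staged={c.txt}
After op 28 (git commit): modified={none} staged={none}
After op 29 (modify a.txt): modified={a.txt} staged={none}
After op 30 (git add a.txt): modified={none} staged={a.txt}

Answer: none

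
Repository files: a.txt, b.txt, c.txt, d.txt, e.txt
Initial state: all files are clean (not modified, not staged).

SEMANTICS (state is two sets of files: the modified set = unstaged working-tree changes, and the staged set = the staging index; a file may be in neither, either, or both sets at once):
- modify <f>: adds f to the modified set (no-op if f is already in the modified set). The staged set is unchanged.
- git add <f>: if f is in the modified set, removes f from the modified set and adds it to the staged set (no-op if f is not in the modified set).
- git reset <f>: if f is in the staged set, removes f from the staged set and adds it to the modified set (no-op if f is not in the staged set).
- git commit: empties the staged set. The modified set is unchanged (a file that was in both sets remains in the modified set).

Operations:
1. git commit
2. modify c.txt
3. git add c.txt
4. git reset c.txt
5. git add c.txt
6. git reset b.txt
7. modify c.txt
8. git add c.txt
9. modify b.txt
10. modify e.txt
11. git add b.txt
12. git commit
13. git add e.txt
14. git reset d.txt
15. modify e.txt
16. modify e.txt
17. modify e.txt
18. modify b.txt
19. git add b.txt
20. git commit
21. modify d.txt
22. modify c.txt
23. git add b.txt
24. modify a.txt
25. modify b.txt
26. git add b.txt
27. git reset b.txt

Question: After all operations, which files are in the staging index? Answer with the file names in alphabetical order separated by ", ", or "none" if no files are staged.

After op 1 (git commit): modified={none} staged={none}
After op 2 (modify c.txt): modified={c.txt} staged={none}
After op 3 (git add c.txt): modified={none} staged={c.txt}
After op 4 (git reset c.txt): modified={c.txt} staged={none}
After op 5 (git add c.txt): modified={none} staged={c.txt}
After op 6 (git reset b.txt): modified={none} staged={c.txt}
After op 7 (modify c.txt): modified={c.txt} staged={c.txt}
After op 8 (git add c.txt): modified={none} staged={c.txt}
After op 9 (modify b.txt): modified={b.txt} staged={c.txt}
After op 10 (modify e.txt): modified={b.txt, e.txt} staged={c.txt}
After op 11 (git add b.txt): modified={e.txt} staged={b.txt, c.txt}
After op 12 (git commit): modified={e.txt} staged={none}
After op 13 (git add e.txt): modified={none} staged={e.txt}
After op 14 (git reset d.txt): modified={none} staged={e.txt}
After op 15 (modify e.txt): modified={e.txt} staged={e.txt}
After op 16 (modify e.txt): modified={e.txt} staged={e.txt}
After op 17 (modify e.txt): modified={e.txt} staged={e.txt}
After op 18 (modify b.txt): modified={b.txt, e.txt} staged={e.txt}
After op 19 (git add b.txt): modified={e.txt} staged={b.txt, e.txt}
After op 20 (git commit): modified={e.txt} staged={none}
After op 21 (modify d.txt): modified={d.txt, e.txt} staged={none}
After op 22 (modify c.txt): modified={c.txt, d.txt, e.txt} staged={none}
After op 23 (git add b.txt): modified={c.txt, d.txt, e.txt} staged={none}
After op 24 (modify a.txt): modified={a.txt, c.txt, d.txt, e.txt} staged={none}
After op 25 (modify b.txt): modified={a.txt, b.txt, c.txt, d.txt, e.txt} staged={none}
After op 26 (git add b.txt): modified={a.txt, c.txt, d.txt, e.txt} staged={b.txt}
After op 27 (git reset b.txt): modified={a.txt, b.txt, c.txt, d.txt, e.txt} staged={none}

Answer: none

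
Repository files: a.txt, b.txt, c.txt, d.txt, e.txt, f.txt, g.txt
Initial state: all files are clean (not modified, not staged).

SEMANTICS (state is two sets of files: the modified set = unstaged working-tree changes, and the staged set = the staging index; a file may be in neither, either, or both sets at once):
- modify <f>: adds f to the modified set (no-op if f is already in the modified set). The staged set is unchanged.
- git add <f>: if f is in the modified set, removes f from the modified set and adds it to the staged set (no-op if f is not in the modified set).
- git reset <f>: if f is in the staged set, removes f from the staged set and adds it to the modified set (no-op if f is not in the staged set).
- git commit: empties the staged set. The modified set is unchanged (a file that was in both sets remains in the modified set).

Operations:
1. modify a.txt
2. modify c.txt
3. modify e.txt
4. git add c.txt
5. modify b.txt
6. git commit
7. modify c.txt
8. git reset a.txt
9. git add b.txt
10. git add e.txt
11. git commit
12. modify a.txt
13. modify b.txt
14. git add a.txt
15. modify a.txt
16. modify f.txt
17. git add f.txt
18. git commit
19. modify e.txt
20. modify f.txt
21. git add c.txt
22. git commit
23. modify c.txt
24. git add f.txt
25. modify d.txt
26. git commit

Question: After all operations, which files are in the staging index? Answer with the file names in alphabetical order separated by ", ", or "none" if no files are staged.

After op 1 (modify a.txt): modified={a.txt} staged={none}
After op 2 (modify c.txt): modified={a.txt, c.txt} staged={none}
After op 3 (modify e.txt): modified={a.txt, c.txt, e.txt} staged={none}
After op 4 (git add c.txt): modified={a.txt, e.txt} staged={c.txt}
After op 5 (modify b.txt): modified={a.txt, b.txt, e.txt} staged={c.txt}
After op 6 (git commit): modified={a.txt, b.txt, e.txt} staged={none}
After op 7 (modify c.txt): modified={a.txt, b.txt, c.txt, e.txt} staged={none}
After op 8 (git reset a.txt): modified={a.txt, b.txt, c.txt, e.txt} staged={none}
After op 9 (git add b.txt): modified={a.txt, c.txt, e.txt} staged={b.txt}
After op 10 (git add e.txt): modified={a.txt, c.txt} staged={b.txt, e.txt}
After op 11 (git commit): modified={a.txt, c.txt} staged={none}
After op 12 (modify a.txt): modified={a.txt, c.txt} staged={none}
After op 13 (modify b.txt): modified={a.txt, b.txt, c.txt} staged={none}
After op 14 (git add a.txt): modified={b.txt, c.txt} staged={a.txt}
After op 15 (modify a.txt): modified={a.txt, b.txt, c.txt} staged={a.txt}
After op 16 (modify f.txt): modified={a.txt, b.txt, c.txt, f.txt} staged={a.txt}
After op 17 (git add f.txt): modified={a.txt, b.txt, c.txt} staged={a.txt, f.txt}
After op 18 (git commit): modified={a.txt, b.txt, c.txt} staged={none}
After op 19 (modify e.txt): modified={a.txt, b.txt, c.txt, e.txt} staged={none}
After op 20 (modify f.txt): modified={a.txt, b.txt, c.txt, e.txt, f.txt} staged={none}
After op 21 (git add c.txt): modified={a.txt, b.txt, e.txt, f.txt} staged={c.txt}
After op 22 (git commit): modified={a.txt, b.txt, e.txt, f.txt} staged={none}
After op 23 (modify c.txt): modified={a.txt, b.txt, c.txt, e.txt, f.txt} staged={none}
After op 24 (git add f.txt): modified={a.txt, b.txt, c.txt, e.txt} staged={f.txt}
After op 25 (modify d.txt): modified={a.txt, b.txt, c.txt, d.txt, e.txt} staged={f.txt}
After op 26 (git commit): modified={a.txt, b.txt, c.txt, d.txt, e.txt} staged={none}

Answer: none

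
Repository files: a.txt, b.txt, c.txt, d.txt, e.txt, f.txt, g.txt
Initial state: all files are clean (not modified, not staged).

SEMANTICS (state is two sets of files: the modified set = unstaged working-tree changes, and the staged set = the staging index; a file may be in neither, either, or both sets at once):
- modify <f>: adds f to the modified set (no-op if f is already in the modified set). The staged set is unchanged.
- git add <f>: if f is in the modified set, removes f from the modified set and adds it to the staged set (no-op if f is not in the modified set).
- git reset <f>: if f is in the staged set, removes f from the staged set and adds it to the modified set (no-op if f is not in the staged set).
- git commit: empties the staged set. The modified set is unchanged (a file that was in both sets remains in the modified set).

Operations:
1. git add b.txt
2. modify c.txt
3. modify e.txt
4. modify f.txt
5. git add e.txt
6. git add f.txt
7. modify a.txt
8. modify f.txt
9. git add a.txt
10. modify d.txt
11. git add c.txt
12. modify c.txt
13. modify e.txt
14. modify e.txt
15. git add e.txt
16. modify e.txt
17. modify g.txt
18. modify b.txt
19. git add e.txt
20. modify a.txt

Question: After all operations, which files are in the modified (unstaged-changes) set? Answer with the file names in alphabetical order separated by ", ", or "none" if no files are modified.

After op 1 (git add b.txt): modified={none} staged={none}
After op 2 (modify c.txt): modified={c.txt} staged={none}
After op 3 (modify e.txt): modified={c.txt, e.txt} staged={none}
After op 4 (modify f.txt): modified={c.txt, e.txt, f.txt} staged={none}
After op 5 (git add e.txt): modified={c.txt, f.txt} staged={e.txt}
After op 6 (git add f.txt): modified={c.txt} staged={e.txt, f.txt}
After op 7 (modify a.txt): modified={a.txt, c.txt} staged={e.txt, f.txt}
After op 8 (modify f.txt): modified={a.txt, c.txt, f.txt} staged={e.txt, f.txt}
After op 9 (git add a.txt): modified={c.txt, f.txt} staged={a.txt, e.txt, f.txt}
After op 10 (modify d.txt): modified={c.txt, d.txt, f.txt} staged={a.txt, e.txt, f.txt}
After op 11 (git add c.txt): modified={d.txt, f.txt} staged={a.txt, c.txt, e.txt, f.txt}
After op 12 (modify c.txt): modified={c.txt, d.txt, f.txt} staged={a.txt, c.txt, e.txt, f.txt}
After op 13 (modify e.txt): modified={c.txt, d.txt, e.txt, f.txt} staged={a.txt, c.txt, e.txt, f.txt}
After op 14 (modify e.txt): modified={c.txt, d.txt, e.txt, f.txt} staged={a.txt, c.txt, e.txt, f.txt}
After op 15 (git add e.txt): modified={c.txt, d.txt, f.txt} staged={a.txt, c.txt, e.txt, f.txt}
After op 16 (modify e.txt): modified={c.txt, d.txt, e.txt, f.txt} staged={a.txt, c.txt, e.txt, f.txt}
After op 17 (modify g.txt): modified={c.txt, d.txt, e.txt, f.txt, g.txt} staged={a.txt, c.txt, e.txt, f.txt}
After op 18 (modify b.txt): modified={b.txt, c.txt, d.txt, e.txt, f.txt, g.txt} staged={a.txt, c.txt, e.txt, f.txt}
After op 19 (git add e.txt): modified={b.txt, c.txt, d.txt, f.txt, g.txt} staged={a.txt, c.txt, e.txt, f.txt}
After op 20 (modify a.txt): modified={a.txt, b.txt, c.txt, d.txt, f.txt, g.txt} staged={a.txt, c.txt, e.txt, f.txt}

Answer: a.txt, b.txt, c.txt, d.txt, f.txt, g.txt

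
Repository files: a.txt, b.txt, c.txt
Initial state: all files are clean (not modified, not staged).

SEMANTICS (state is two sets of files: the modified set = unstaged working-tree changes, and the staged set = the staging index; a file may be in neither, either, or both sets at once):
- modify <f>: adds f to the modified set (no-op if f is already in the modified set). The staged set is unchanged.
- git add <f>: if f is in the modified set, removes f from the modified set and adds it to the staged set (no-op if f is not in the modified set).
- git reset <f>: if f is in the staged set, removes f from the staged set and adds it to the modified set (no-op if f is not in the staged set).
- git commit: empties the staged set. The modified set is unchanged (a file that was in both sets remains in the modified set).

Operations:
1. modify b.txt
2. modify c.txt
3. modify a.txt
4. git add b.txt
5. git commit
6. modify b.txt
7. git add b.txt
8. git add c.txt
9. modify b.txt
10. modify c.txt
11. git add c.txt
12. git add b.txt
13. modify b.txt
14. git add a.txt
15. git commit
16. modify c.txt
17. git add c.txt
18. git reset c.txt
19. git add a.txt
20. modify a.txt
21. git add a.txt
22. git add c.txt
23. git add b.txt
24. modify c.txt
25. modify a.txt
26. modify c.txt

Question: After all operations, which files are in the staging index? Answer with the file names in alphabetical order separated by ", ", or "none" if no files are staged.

Answer: a.txt, b.txt, c.txt

Derivation:
After op 1 (modify b.txt): modified={b.txt} staged={none}
After op 2 (modify c.txt): modified={b.txt, c.txt} staged={none}
After op 3 (modify a.txt): modified={a.txt, b.txt, c.txt} staged={none}
After op 4 (git add b.txt): modified={a.txt, c.txt} staged={b.txt}
After op 5 (git commit): modified={a.txt, c.txt} staged={none}
After op 6 (modify b.txt): modified={a.txt, b.txt, c.txt} staged={none}
After op 7 (git add b.txt): modified={a.txt, c.txt} staged={b.txt}
After op 8 (git add c.txt): modified={a.txt} staged={b.txt, c.txt}
After op 9 (modify b.txt): modified={a.txt, b.txt} staged={b.txt, c.txt}
After op 10 (modify c.txt): modified={a.txt, b.txt, c.txt} staged={b.txt, c.txt}
After op 11 (git add c.txt): modified={a.txt, b.txt} staged={b.txt, c.txt}
After op 12 (git add b.txt): modified={a.txt} staged={b.txt, c.txt}
After op 13 (modify b.txt): modified={a.txt, b.txt} staged={b.txt, c.txt}
After op 14 (git add a.txt): modified={b.txt} staged={a.txt, b.txt, c.txt}
After op 15 (git commit): modified={b.txt} staged={none}
After op 16 (modify c.txt): modified={b.txt, c.txt} staged={none}
After op 17 (git add c.txt): modified={b.txt} staged={c.txt}
After op 18 (git reset c.txt): modified={b.txt, c.txt} staged={none}
After op 19 (git add a.txt): modified={b.txt, c.txt} staged={none}
After op 20 (modify a.txt): modified={a.txt, b.txt, c.txt} staged={none}
After op 21 (git add a.txt): modified={b.txt, c.txt} staged={a.txt}
After op 22 (git add c.txt): modified={b.txt} staged={a.txt, c.txt}
After op 23 (git add b.txt): modified={none} staged={a.txt, b.txt, c.txt}
After op 24 (modify c.txt): modified={c.txt} staged={a.txt, b.txt, c.txt}
After op 25 (modify a.txt): modified={a.txt, c.txt} staged={a.txt, b.txt, c.txt}
After op 26 (modify c.txt): modified={a.txt, c.txt} staged={a.txt, b.txt, c.txt}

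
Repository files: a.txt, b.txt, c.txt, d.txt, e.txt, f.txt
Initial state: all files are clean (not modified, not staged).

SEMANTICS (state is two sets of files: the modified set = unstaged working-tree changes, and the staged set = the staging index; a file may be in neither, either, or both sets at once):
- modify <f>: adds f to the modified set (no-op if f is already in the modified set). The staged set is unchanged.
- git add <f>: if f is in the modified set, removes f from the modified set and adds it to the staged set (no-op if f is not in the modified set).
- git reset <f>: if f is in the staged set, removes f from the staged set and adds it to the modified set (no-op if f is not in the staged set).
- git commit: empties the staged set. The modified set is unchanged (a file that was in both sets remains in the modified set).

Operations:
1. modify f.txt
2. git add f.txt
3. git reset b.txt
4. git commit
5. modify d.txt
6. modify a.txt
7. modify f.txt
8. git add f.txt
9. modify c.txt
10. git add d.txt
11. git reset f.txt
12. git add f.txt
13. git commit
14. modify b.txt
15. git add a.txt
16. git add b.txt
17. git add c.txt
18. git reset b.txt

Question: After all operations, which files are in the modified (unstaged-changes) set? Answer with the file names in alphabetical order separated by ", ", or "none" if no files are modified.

After op 1 (modify f.txt): modified={f.txt} staged={none}
After op 2 (git add f.txt): modified={none} staged={f.txt}
After op 3 (git reset b.txt): modified={none} staged={f.txt}
After op 4 (git commit): modified={none} staged={none}
After op 5 (modify d.txt): modified={d.txt} staged={none}
After op 6 (modify a.txt): modified={a.txt, d.txt} staged={none}
After op 7 (modify f.txt): modified={a.txt, d.txt, f.txt} staged={none}
After op 8 (git add f.txt): modified={a.txt, d.txt} staged={f.txt}
After op 9 (modify c.txt): modified={a.txt, c.txt, d.txt} staged={f.txt}
After op 10 (git add d.txt): modified={a.txt, c.txt} staged={d.txt, f.txt}
After op 11 (git reset f.txt): modified={a.txt, c.txt, f.txt} staged={d.txt}
After op 12 (git add f.txt): modified={a.txt, c.txt} staged={d.txt, f.txt}
After op 13 (git commit): modified={a.txt, c.txt} staged={none}
After op 14 (modify b.txt): modified={a.txt, b.txt, c.txt} staged={none}
After op 15 (git add a.txt): modified={b.txt, c.txt} staged={a.txt}
After op 16 (git add b.txt): modified={c.txt} staged={a.txt, b.txt}
After op 17 (git add c.txt): modified={none} staged={a.txt, b.txt, c.txt}
After op 18 (git reset b.txt): modified={b.txt} staged={a.txt, c.txt}

Answer: b.txt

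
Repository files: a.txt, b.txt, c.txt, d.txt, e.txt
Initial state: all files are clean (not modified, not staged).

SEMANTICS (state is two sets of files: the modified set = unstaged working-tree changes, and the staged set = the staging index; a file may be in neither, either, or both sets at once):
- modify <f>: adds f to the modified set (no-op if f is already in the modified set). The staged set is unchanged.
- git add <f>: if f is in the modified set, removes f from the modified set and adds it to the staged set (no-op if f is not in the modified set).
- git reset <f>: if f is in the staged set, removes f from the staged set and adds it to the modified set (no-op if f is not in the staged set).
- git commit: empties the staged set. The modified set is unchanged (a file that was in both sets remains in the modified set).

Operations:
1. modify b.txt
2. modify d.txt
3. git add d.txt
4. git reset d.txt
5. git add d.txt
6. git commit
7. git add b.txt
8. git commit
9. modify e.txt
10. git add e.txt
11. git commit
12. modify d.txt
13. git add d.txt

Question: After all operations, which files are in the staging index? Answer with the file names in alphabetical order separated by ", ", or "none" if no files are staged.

Answer: d.txt

Derivation:
After op 1 (modify b.txt): modified={b.txt} staged={none}
After op 2 (modify d.txt): modified={b.txt, d.txt} staged={none}
After op 3 (git add d.txt): modified={b.txt} staged={d.txt}
After op 4 (git reset d.txt): modified={b.txt, d.txt} staged={none}
After op 5 (git add d.txt): modified={b.txt} staged={d.txt}
After op 6 (git commit): modified={b.txt} staged={none}
After op 7 (git add b.txt): modified={none} staged={b.txt}
After op 8 (git commit): modified={none} staged={none}
After op 9 (modify e.txt): modified={e.txt} staged={none}
After op 10 (git add e.txt): modified={none} staged={e.txt}
After op 11 (git commit): modified={none} staged={none}
After op 12 (modify d.txt): modified={d.txt} staged={none}
After op 13 (git add d.txt): modified={none} staged={d.txt}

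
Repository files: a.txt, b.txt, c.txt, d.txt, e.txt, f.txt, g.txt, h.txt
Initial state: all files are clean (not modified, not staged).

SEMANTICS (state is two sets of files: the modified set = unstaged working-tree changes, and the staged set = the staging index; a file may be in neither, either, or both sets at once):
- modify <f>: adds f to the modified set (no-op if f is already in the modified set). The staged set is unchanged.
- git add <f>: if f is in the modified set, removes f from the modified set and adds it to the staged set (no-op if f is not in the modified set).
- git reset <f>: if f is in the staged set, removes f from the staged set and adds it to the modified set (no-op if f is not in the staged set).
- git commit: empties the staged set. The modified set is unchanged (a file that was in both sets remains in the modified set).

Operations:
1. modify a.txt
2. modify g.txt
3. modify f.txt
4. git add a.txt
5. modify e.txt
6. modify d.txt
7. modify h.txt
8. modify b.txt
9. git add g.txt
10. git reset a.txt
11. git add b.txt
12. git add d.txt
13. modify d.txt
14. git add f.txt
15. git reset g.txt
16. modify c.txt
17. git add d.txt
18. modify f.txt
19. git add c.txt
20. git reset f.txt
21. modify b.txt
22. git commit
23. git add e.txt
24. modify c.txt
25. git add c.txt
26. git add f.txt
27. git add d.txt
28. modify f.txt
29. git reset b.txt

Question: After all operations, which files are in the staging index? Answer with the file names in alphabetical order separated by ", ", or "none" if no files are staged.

Answer: c.txt, e.txt, f.txt

Derivation:
After op 1 (modify a.txt): modified={a.txt} staged={none}
After op 2 (modify g.txt): modified={a.txt, g.txt} staged={none}
After op 3 (modify f.txt): modified={a.txt, f.txt, g.txt} staged={none}
After op 4 (git add a.txt): modified={f.txt, g.txt} staged={a.txt}
After op 5 (modify e.txt): modified={e.txt, f.txt, g.txt} staged={a.txt}
After op 6 (modify d.txt): modified={d.txt, e.txt, f.txt, g.txt} staged={a.txt}
After op 7 (modify h.txt): modified={d.txt, e.txt, f.txt, g.txt, h.txt} staged={a.txt}
After op 8 (modify b.txt): modified={b.txt, d.txt, e.txt, f.txt, g.txt, h.txt} staged={a.txt}
After op 9 (git add g.txt): modified={b.txt, d.txt, e.txt, f.txt, h.txt} staged={a.txt, g.txt}
After op 10 (git reset a.txt): modified={a.txt, b.txt, d.txt, e.txt, f.txt, h.txt} staged={g.txt}
After op 11 (git add b.txt): modified={a.txt, d.txt, e.txt, f.txt, h.txt} staged={b.txt, g.txt}
After op 12 (git add d.txt): modified={a.txt, e.txt, f.txt, h.txt} staged={b.txt, d.txt, g.txt}
After op 13 (modify d.txt): modified={a.txt, d.txt, e.txt, f.txt, h.txt} staged={b.txt, d.txt, g.txt}
After op 14 (git add f.txt): modified={a.txt, d.txt, e.txt, h.txt} staged={b.txt, d.txt, f.txt, g.txt}
After op 15 (git reset g.txt): modified={a.txt, d.txt, e.txt, g.txt, h.txt} staged={b.txt, d.txt, f.txt}
After op 16 (modify c.txt): modified={a.txt, c.txt, d.txt, e.txt, g.txt, h.txt} staged={b.txt, d.txt, f.txt}
After op 17 (git add d.txt): modified={a.txt, c.txt, e.txt, g.txt, h.txt} staged={b.txt, d.txt, f.txt}
After op 18 (modify f.txt): modified={a.txt, c.txt, e.txt, f.txt, g.txt, h.txt} staged={b.txt, d.txt, f.txt}
After op 19 (git add c.txt): modified={a.txt, e.txt, f.txt, g.txt, h.txt} staged={b.txt, c.txt, d.txt, f.txt}
After op 20 (git reset f.txt): modified={a.txt, e.txt, f.txt, g.txt, h.txt} staged={b.txt, c.txt, d.txt}
After op 21 (modify b.txt): modified={a.txt, b.txt, e.txt, f.txt, g.txt, h.txt} staged={b.txt, c.txt, d.txt}
After op 22 (git commit): modified={a.txt, b.txt, e.txt, f.txt, g.txt, h.txt} staged={none}
After op 23 (git add e.txt): modified={a.txt, b.txt, f.txt, g.txt, h.txt} staged={e.txt}
After op 24 (modify c.txt): modified={a.txt, b.txt, c.txt, f.txt, g.txt, h.txt} staged={e.txt}
After op 25 (git add c.txt): modified={a.txt, b.txt, f.txt, g.txt, h.txt} staged={c.txt, e.txt}
After op 26 (git add f.txt): modified={a.txt, b.txt, g.txt, h.txt} staged={c.txt, e.txt, f.txt}
After op 27 (git add d.txt): modified={a.txt, b.txt, g.txt, h.txt} staged={c.txt, e.txt, f.txt}
After op 28 (modify f.txt): modified={a.txt, b.txt, f.txt, g.txt, h.txt} staged={c.txt, e.txt, f.txt}
After op 29 (git reset b.txt): modified={a.txt, b.txt, f.txt, g.txt, h.txt} staged={c.txt, e.txt, f.txt}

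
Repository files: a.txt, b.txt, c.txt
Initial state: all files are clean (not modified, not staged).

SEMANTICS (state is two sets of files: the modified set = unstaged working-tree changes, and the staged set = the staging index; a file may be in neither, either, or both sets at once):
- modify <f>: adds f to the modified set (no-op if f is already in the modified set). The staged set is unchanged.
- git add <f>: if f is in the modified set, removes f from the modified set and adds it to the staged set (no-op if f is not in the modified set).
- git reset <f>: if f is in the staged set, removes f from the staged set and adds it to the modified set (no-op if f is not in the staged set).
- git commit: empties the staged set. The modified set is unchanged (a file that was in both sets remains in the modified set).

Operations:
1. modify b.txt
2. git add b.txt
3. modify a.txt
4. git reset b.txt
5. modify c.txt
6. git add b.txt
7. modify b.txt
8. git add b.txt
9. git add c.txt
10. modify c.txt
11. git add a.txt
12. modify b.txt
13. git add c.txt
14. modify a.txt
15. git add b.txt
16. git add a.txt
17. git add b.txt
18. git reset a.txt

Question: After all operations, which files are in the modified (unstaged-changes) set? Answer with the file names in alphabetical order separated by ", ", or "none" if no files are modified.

Answer: a.txt

Derivation:
After op 1 (modify b.txt): modified={b.txt} staged={none}
After op 2 (git add b.txt): modified={none} staged={b.txt}
After op 3 (modify a.txt): modified={a.txt} staged={b.txt}
After op 4 (git reset b.txt): modified={a.txt, b.txt} staged={none}
After op 5 (modify c.txt): modified={a.txt, b.txt, c.txt} staged={none}
After op 6 (git add b.txt): modified={a.txt, c.txt} staged={b.txt}
After op 7 (modify b.txt): modified={a.txt, b.txt, c.txt} staged={b.txt}
After op 8 (git add b.txt): modified={a.txt, c.txt} staged={b.txt}
After op 9 (git add c.txt): modified={a.txt} staged={b.txt, c.txt}
After op 10 (modify c.txt): modified={a.txt, c.txt} staged={b.txt, c.txt}
After op 11 (git add a.txt): modified={c.txt} staged={a.txt, b.txt, c.txt}
After op 12 (modify b.txt): modified={b.txt, c.txt} staged={a.txt, b.txt, c.txt}
After op 13 (git add c.txt): modified={b.txt} staged={a.txt, b.txt, c.txt}
After op 14 (modify a.txt): modified={a.txt, b.txt} staged={a.txt, b.txt, c.txt}
After op 15 (git add b.txt): modified={a.txt} staged={a.txt, b.txt, c.txt}
After op 16 (git add a.txt): modified={none} staged={a.txt, b.txt, c.txt}
After op 17 (git add b.txt): modified={none} staged={a.txt, b.txt, c.txt}
After op 18 (git reset a.txt): modified={a.txt} staged={b.txt, c.txt}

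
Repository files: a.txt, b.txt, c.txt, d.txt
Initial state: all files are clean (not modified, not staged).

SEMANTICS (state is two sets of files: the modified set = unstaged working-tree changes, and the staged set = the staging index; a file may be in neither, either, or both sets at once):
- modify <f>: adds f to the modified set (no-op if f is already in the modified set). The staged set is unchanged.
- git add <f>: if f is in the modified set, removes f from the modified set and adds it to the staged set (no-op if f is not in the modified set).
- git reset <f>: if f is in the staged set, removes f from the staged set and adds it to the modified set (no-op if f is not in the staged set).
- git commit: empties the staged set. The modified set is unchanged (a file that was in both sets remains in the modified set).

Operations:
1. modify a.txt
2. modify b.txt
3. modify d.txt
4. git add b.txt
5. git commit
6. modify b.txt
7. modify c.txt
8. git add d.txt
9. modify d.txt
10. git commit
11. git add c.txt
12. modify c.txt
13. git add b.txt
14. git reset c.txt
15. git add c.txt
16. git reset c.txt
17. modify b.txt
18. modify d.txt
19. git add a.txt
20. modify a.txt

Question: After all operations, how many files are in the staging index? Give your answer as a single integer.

After op 1 (modify a.txt): modified={a.txt} staged={none}
After op 2 (modify b.txt): modified={a.txt, b.txt} staged={none}
After op 3 (modify d.txt): modified={a.txt, b.txt, d.txt} staged={none}
After op 4 (git add b.txt): modified={a.txt, d.txt} staged={b.txt}
After op 5 (git commit): modified={a.txt, d.txt} staged={none}
After op 6 (modify b.txt): modified={a.txt, b.txt, d.txt} staged={none}
After op 7 (modify c.txt): modified={a.txt, b.txt, c.txt, d.txt} staged={none}
After op 8 (git add d.txt): modified={a.txt, b.txt, c.txt} staged={d.txt}
After op 9 (modify d.txt): modified={a.txt, b.txt, c.txt, d.txt} staged={d.txt}
After op 10 (git commit): modified={a.txt, b.txt, c.txt, d.txt} staged={none}
After op 11 (git add c.txt): modified={a.txt, b.txt, d.txt} staged={c.txt}
After op 12 (modify c.txt): modified={a.txt, b.txt, c.txt, d.txt} staged={c.txt}
After op 13 (git add b.txt): modified={a.txt, c.txt, d.txt} staged={b.txt, c.txt}
After op 14 (git reset c.txt): modified={a.txt, c.txt, d.txt} staged={b.txt}
After op 15 (git add c.txt): modified={a.txt, d.txt} staged={b.txt, c.txt}
After op 16 (git reset c.txt): modified={a.txt, c.txt, d.txt} staged={b.txt}
After op 17 (modify b.txt): modified={a.txt, b.txt, c.txt, d.txt} staged={b.txt}
After op 18 (modify d.txt): modified={a.txt, b.txt, c.txt, d.txt} staged={b.txt}
After op 19 (git add a.txt): modified={b.txt, c.txt, d.txt} staged={a.txt, b.txt}
After op 20 (modify a.txt): modified={a.txt, b.txt, c.txt, d.txt} staged={a.txt, b.txt}
Final staged set: {a.txt, b.txt} -> count=2

Answer: 2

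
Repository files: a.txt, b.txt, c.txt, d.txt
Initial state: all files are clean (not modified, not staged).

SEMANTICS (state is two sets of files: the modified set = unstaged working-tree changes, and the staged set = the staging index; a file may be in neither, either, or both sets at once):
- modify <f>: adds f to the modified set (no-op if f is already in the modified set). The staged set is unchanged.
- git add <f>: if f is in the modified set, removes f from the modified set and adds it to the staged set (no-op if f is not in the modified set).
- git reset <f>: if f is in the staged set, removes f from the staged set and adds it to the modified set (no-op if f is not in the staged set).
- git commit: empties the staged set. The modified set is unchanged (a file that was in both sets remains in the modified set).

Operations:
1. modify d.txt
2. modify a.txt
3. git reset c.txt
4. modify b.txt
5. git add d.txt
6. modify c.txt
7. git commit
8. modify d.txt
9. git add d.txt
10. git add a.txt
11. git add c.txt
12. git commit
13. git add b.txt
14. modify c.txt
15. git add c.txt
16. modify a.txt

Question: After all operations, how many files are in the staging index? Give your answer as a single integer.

Answer: 2

Derivation:
After op 1 (modify d.txt): modified={d.txt} staged={none}
After op 2 (modify a.txt): modified={a.txt, d.txt} staged={none}
After op 3 (git reset c.txt): modified={a.txt, d.txt} staged={none}
After op 4 (modify b.txt): modified={a.txt, b.txt, d.txt} staged={none}
After op 5 (git add d.txt): modified={a.txt, b.txt} staged={d.txt}
After op 6 (modify c.txt): modified={a.txt, b.txt, c.txt} staged={d.txt}
After op 7 (git commit): modified={a.txt, b.txt, c.txt} staged={none}
After op 8 (modify d.txt): modified={a.txt, b.txt, c.txt, d.txt} staged={none}
After op 9 (git add d.txt): modified={a.txt, b.txt, c.txt} staged={d.txt}
After op 10 (git add a.txt): modified={b.txt, c.txt} staged={a.txt, d.txt}
After op 11 (git add c.txt): modified={b.txt} staged={a.txt, c.txt, d.txt}
After op 12 (git commit): modified={b.txt} staged={none}
After op 13 (git add b.txt): modified={none} staged={b.txt}
After op 14 (modify c.txt): modified={c.txt} staged={b.txt}
After op 15 (git add c.txt): modified={none} staged={b.txt, c.txt}
After op 16 (modify a.txt): modified={a.txt} staged={b.txt, c.txt}
Final staged set: {b.txt, c.txt} -> count=2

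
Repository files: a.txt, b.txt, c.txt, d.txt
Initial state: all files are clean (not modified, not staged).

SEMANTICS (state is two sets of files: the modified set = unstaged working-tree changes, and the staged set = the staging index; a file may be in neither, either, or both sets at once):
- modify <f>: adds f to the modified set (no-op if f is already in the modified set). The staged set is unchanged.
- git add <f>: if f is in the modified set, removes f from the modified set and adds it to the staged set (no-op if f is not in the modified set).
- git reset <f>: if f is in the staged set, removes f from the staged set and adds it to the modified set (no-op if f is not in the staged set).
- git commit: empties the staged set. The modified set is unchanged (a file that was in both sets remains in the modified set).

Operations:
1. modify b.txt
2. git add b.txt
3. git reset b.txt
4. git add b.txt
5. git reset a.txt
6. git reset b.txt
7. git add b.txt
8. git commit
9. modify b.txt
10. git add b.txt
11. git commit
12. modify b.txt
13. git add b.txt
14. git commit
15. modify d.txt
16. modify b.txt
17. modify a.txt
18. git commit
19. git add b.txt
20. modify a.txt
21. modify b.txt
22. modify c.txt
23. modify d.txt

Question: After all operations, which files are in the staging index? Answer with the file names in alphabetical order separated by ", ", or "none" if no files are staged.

After op 1 (modify b.txt): modified={b.txt} staged={none}
After op 2 (git add b.txt): modified={none} staged={b.txt}
After op 3 (git reset b.txt): modified={b.txt} staged={none}
After op 4 (git add b.txt): modified={none} staged={b.txt}
After op 5 (git reset a.txt): modified={none} staged={b.txt}
After op 6 (git reset b.txt): modified={b.txt} staged={none}
After op 7 (git add b.txt): modified={none} staged={b.txt}
After op 8 (git commit): modified={none} staged={none}
After op 9 (modify b.txt): modified={b.txt} staged={none}
After op 10 (git add b.txt): modified={none} staged={b.txt}
After op 11 (git commit): modified={none} staged={none}
After op 12 (modify b.txt): modified={b.txt} staged={none}
After op 13 (git add b.txt): modified={none} staged={b.txt}
After op 14 (git commit): modified={none} staged={none}
After op 15 (modify d.txt): modified={d.txt} staged={none}
After op 16 (modify b.txt): modified={b.txt, d.txt} staged={none}
After op 17 (modify a.txt): modified={a.txt, b.txt, d.txt} staged={none}
After op 18 (git commit): modified={a.txt, b.txt, d.txt} staged={none}
After op 19 (git add b.txt): modified={a.txt, d.txt} staged={b.txt}
After op 20 (modify a.txt): modified={a.txt, d.txt} staged={b.txt}
After op 21 (modify b.txt): modified={a.txt, b.txt, d.txt} staged={b.txt}
After op 22 (modify c.txt): modified={a.txt, b.txt, c.txt, d.txt} staged={b.txt}
After op 23 (modify d.txt): modified={a.txt, b.txt, c.txt, d.txt} staged={b.txt}

Answer: b.txt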